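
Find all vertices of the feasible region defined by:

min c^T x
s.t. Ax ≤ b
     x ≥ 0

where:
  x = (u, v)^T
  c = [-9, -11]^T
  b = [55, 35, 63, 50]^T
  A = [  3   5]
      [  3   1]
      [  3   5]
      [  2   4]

(0, 0), (11.67, 0), (10, 5), (0, 11)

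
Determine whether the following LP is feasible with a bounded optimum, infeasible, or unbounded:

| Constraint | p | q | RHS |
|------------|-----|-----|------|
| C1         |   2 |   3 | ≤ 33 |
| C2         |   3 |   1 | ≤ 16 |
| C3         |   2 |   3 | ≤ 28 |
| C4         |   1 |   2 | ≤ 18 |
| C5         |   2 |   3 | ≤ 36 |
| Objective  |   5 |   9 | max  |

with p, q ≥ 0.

Feasible with a bounded optimal solution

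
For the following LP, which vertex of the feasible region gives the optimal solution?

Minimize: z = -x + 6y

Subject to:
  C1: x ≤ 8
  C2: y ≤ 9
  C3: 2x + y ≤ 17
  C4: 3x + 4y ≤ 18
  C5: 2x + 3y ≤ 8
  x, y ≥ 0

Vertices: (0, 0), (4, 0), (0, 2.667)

Evaluate the objective at each vertex of the feasible region:
  z(0, 0) = 0
  z(4, 0) = -4  ←
  z(0, 2.667) = 16
The minimum is at x = 4, y = 0.

(4, 0)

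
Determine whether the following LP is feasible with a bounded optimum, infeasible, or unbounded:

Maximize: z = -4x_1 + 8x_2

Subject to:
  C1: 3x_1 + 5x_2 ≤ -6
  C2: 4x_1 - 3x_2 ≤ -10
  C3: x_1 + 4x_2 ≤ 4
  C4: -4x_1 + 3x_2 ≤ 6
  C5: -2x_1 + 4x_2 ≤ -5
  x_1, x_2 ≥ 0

Infeasible (no feasible solution exists)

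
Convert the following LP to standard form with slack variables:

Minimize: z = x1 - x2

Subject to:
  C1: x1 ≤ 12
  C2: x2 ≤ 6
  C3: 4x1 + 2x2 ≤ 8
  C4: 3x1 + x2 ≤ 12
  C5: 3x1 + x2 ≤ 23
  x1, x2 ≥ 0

min z = x1 - x2

s.t.
  x1 + s1 = 12
  x2 + s2 = 6
  4x1 + 2x2 + s3 = 8
  3x1 + x2 + s4 = 12
  3x1 + x2 + s5 = 23
  x1, x2, s1, s2, s3, s4, s5 ≥ 0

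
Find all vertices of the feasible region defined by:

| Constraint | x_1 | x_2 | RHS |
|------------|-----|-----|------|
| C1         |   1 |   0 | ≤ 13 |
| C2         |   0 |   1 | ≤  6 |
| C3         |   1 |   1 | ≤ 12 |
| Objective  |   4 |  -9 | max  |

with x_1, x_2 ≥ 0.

(0, 0), (12, 0), (6, 6), (0, 6)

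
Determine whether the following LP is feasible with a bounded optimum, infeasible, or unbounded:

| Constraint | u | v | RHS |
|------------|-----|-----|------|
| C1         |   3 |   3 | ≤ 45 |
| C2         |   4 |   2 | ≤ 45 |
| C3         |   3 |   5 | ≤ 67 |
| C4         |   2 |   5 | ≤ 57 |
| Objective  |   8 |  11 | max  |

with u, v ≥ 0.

Feasible with a bounded optimal solution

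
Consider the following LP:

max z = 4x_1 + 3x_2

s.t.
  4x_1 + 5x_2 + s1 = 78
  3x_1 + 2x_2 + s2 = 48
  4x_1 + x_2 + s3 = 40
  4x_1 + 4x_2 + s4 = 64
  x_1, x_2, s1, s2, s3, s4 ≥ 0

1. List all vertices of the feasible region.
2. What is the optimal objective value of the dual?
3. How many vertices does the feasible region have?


1. (0, 0), (10, 0), (8, 8), (2, 14), (0, 15.6)
2. 56
3. 5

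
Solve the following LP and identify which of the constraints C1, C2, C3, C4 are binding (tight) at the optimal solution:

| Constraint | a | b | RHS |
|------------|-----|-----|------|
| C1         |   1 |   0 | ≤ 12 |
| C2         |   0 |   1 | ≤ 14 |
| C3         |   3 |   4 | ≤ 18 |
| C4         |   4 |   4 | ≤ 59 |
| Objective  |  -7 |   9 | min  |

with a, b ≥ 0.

At a = 6, b = 0, compute slack b - a·x for each constraint:
  C1: 12 − 6 = 6  (slack)
  C2: 14 − 0 = 14  (slack)
  C3: 18 − 18 = 0  (binding)
  C4: 59 − 24 = 35  (slack)

Optimal: a = 6, b = 0
Binding: C3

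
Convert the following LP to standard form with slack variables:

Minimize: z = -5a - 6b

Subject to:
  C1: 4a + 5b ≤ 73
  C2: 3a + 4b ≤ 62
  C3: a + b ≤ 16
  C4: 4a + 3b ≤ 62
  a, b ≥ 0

min z = -5a - 6b

s.t.
  4a + 5b + s1 = 73
  3a + 4b + s2 = 62
  a + b + s3 = 16
  4a + 3b + s4 = 62
  a, b, s1, s2, s3, s4 ≥ 0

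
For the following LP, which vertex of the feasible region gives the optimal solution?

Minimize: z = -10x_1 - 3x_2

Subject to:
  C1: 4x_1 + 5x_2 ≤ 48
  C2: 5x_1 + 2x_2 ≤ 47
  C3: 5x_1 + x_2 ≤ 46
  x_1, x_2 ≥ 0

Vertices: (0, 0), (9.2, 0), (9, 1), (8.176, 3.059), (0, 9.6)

Evaluate the objective at each vertex of the feasible region:
  z(0, 0) = 0
  z(9.2, 0) = -92
  z(9, 1) = -93  ←
  z(8.176, 3.059) = -90.94
  z(0, 9.6) = -28.8
The minimum is at x_1 = 9, x_2 = 1.

(9, 1)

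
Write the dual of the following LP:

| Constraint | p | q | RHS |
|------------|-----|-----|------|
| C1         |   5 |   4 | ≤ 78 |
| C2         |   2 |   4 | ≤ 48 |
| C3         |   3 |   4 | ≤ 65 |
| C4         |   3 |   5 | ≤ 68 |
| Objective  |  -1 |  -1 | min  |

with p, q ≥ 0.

Primal min cᵀx s.t. Ax ≤ b, x ≥ 0  →  Dual max −bᵀy s.t. Aᵀy ≥ −c, y ≥ 0.

Maximize: z = -78y1 - 48y2 - 65y3 - 68y4

Subject to:
  5y1 + 2y2 + 3y3 + 3y4 ≥ 1
  4y1 + 4y2 + 4y3 + 5y4 ≥ 1
  y1, y2, y3, y4 ≥ 0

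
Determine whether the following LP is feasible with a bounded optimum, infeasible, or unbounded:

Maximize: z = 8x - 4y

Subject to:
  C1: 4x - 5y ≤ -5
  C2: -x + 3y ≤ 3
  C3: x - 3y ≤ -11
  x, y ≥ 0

Infeasible (no feasible solution exists)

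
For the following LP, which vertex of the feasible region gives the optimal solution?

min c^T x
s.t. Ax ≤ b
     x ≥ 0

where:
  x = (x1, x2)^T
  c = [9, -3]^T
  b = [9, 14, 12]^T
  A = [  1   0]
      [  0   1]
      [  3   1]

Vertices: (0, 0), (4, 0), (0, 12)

Evaluate the objective at each vertex of the feasible region:
  z(0, 0) = 0
  z(4, 0) = 36
  z(0, 12) = -36  ←
The minimum is at x1 = 0, x2 = 12.

(0, 12)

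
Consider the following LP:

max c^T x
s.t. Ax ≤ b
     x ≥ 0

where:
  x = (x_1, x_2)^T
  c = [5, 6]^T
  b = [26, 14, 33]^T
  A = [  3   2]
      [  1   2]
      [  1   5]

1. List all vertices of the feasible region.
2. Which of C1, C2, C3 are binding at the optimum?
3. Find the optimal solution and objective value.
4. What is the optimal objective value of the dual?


1. (0, 0), (8.667, 0), (6, 4), (1.333, 6.333), (0, 6.6)
2. C1, C2
3. x_1 = 6, x_2 = 4, z = 54
4. 54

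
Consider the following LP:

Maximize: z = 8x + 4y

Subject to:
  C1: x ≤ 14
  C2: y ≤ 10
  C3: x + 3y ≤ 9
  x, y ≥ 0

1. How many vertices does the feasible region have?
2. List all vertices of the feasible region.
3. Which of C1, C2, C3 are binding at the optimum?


1. 3
2. (0, 0), (9, 0), (0, 3)
3. C3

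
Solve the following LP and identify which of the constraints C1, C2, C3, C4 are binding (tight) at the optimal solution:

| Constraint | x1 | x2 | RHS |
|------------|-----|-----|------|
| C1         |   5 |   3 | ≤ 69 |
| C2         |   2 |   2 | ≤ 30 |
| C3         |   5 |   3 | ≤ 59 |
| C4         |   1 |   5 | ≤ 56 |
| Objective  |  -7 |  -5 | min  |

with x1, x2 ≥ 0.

At x1 = 7, x2 = 8, compute slack b - a·x for each constraint:
  C1: 69 − 59 = 10  (slack)
  C2: 30 − 30 = 0  (binding)
  C3: 59 − 59 = 0  (binding)
  C4: 56 − 47 = 9  (slack)

Optimal: x1 = 7, x2 = 8
Binding: C2, C3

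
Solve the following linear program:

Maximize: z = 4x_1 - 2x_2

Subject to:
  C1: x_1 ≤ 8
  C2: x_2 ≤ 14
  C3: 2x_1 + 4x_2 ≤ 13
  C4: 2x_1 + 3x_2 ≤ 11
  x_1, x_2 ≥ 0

Evaluate the objective at each vertex of the feasible region:
  z(0, 0) = 0
  z(5.5, 0) = 22  ←
  z(2.5, 2) = 6
  z(0, 3.25) = -6.5
The maximum is at x_1 = 5.5, x_2 = 0.

x_1 = 5.5, x_2 = 0, z = 22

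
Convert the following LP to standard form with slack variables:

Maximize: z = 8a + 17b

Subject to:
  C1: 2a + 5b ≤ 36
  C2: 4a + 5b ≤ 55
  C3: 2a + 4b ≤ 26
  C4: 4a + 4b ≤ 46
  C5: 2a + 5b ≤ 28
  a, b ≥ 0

max z = 8a + 17b

s.t.
  2a + 5b + s1 = 36
  4a + 5b + s2 = 55
  2a + 4b + s3 = 26
  4a + 4b + s4 = 46
  2a + 5b + s5 = 28
  a, b, s1, s2, s3, s4, s5 ≥ 0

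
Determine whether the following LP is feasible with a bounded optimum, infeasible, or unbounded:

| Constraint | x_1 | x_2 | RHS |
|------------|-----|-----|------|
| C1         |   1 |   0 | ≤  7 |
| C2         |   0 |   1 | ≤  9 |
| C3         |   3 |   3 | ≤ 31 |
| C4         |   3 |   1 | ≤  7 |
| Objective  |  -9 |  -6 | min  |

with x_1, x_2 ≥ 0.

Feasible with a bounded optimal solution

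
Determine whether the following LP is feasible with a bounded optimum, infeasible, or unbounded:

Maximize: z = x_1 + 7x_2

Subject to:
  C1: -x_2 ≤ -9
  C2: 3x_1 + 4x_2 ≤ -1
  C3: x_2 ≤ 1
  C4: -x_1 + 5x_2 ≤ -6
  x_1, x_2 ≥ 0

Infeasible (no feasible solution exists)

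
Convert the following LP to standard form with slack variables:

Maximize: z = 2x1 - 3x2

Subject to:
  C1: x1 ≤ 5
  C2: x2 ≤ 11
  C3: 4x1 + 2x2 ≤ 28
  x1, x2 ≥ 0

max z = 2x1 - 3x2

s.t.
  x1 + s1 = 5
  x2 + s2 = 11
  4x1 + 2x2 + s3 = 28
  x1, x2, s1, s2, s3 ≥ 0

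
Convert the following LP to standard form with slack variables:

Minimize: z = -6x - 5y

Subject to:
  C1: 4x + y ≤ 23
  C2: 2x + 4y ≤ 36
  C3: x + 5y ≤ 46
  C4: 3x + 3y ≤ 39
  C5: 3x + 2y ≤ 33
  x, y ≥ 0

min z = -6x - 5y

s.t.
  4x + y + s1 = 23
  2x + 4y + s2 = 36
  x + 5y + s3 = 46
  3x + 3y + s4 = 39
  3x + 2y + s5 = 33
  x, y, s1, s2, s3, s4, s5 ≥ 0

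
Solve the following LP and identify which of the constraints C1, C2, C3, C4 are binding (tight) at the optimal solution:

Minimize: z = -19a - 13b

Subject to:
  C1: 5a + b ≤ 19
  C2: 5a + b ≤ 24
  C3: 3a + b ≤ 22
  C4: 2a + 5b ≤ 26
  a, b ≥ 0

At a = 3, b = 4, compute slack b - a·x for each constraint:
  C1: 19 − 19 = 0  (binding)
  C2: 24 − 19 = 5  (slack)
  C3: 22 − 13 = 9  (slack)
  C4: 26 − 26 = 0  (binding)

Optimal: a = 3, b = 4
Binding: C1, C4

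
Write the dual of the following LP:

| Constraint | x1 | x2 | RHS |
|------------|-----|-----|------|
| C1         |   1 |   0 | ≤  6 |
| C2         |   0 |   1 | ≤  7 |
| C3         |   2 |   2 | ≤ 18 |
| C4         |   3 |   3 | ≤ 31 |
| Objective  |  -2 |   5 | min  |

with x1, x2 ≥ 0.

Primal min cᵀx s.t. Ax ≤ b, x ≥ 0  →  Dual max −bᵀy s.t. Aᵀy ≥ −c, y ≥ 0.

Maximize: z = -6y1 - 7y2 - 18y3 - 31y4

Subject to:
  y1 + 2y3 + 3y4 ≥ 2
  y2 + 2y3 + 3y4 ≥ -5
  y1, y2, y3, y4 ≥ 0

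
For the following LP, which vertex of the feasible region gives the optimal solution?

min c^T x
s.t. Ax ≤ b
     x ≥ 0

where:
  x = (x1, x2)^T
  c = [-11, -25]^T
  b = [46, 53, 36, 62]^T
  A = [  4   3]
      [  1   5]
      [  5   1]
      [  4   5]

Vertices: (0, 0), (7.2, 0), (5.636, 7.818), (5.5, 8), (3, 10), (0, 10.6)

Evaluate the objective at each vertex of the feasible region:
  z(0, 0) = 0
  z(7.2, 0) = -79.2
  z(5.636, 7.818) = -257.5
  z(5.5, 8) = -260.5
  z(3, 10) = -283  ←
  z(0, 10.6) = -265
The minimum is at x1 = 3, x2 = 10.

(3, 10)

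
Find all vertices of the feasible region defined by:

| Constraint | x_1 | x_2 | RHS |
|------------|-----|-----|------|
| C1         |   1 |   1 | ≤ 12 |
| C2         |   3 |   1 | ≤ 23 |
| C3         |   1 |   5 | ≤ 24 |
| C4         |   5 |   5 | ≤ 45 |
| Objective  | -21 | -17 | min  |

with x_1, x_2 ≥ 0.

(0, 0), (7.667, 0), (7, 2), (5.25, 3.75), (0, 4.8)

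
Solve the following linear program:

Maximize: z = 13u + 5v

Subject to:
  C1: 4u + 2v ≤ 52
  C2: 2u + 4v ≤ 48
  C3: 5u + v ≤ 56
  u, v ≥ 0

Evaluate the objective at each vertex of the feasible region:
  z(0, 0) = 0
  z(11.2, 0) = 145.6
  z(10, 6) = 160  ←
  z(9.333, 7.333) = 158
  z(0, 12) = 60
The maximum is at u = 10, v = 6.

u = 10, v = 6, z = 160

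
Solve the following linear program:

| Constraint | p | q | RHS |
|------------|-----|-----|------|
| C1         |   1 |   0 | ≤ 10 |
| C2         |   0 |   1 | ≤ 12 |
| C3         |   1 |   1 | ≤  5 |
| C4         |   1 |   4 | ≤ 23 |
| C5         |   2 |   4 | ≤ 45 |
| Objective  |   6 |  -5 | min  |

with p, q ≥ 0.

Evaluate the objective at each vertex of the feasible region:
  z(0, 0) = 0
  z(5, 0) = 30
  z(0, 5) = -25  ←
The minimum is at p = 0, q = 5.

p = 0, q = 5, z = -25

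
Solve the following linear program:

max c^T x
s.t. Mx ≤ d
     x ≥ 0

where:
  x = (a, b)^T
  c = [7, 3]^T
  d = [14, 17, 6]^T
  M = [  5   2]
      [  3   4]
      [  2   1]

Evaluate the objective at each vertex of the feasible region:
  z(0, 0) = 0
  z(2.8, 0) = 19.6
  z(2, 2) = 20  ←
  z(1.4, 3.2) = 19.4
  z(0, 4.25) = 12.75
The maximum is at a = 2, b = 2.

a = 2, b = 2, z = 20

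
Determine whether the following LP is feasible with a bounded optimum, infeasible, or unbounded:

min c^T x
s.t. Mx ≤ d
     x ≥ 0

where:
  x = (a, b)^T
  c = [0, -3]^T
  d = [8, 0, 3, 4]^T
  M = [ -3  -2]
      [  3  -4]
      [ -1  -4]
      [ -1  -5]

Unbounded (objective can decrease without bound)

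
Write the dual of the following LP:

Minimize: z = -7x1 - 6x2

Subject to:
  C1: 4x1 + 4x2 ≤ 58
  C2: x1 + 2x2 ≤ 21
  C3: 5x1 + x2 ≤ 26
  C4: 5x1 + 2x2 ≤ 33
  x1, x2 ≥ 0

Primal min cᵀx s.t. Ax ≤ b, x ≥ 0  →  Dual max −bᵀy s.t. Aᵀy ≥ −c, y ≥ 0.

Maximize: z = -58y1 - 21y2 - 26y3 - 33y4

Subject to:
  4y1 + y2 + 5y3 + 5y4 ≥ 7
  4y1 + 2y2 + y3 + 2y4 ≥ 6
  y1, y2, y3, y4 ≥ 0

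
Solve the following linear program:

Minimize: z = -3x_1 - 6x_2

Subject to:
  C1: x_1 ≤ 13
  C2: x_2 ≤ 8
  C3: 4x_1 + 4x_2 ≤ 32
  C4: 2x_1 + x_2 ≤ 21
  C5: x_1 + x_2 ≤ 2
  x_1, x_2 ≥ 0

Evaluate the objective at each vertex of the feasible region:
  z(0, 0) = 0
  z(2, 0) = -6
  z(0, 2) = -12  ←
The minimum is at x_1 = 0, x_2 = 2.

x_1 = 0, x_2 = 2, z = -12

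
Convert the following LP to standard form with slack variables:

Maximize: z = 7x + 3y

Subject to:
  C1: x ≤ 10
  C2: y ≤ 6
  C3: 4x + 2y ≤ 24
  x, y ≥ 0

max z = 7x + 3y

s.t.
  x + s1 = 10
  y + s2 = 6
  4x + 2y + s3 = 24
  x, y, s1, s2, s3 ≥ 0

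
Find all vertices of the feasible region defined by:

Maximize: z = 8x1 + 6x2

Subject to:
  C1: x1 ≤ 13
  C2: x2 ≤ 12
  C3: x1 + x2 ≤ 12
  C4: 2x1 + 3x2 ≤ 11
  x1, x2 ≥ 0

(0, 0), (5.5, 0), (0, 3.667)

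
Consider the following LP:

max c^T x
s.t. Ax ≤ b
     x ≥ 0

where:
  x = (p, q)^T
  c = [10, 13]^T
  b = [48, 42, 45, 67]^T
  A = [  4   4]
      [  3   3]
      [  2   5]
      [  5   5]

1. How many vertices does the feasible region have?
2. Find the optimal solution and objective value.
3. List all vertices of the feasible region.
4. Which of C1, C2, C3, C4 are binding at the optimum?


1. 4
2. p = 5, q = 7, z = 141
3. (0, 0), (12, 0), (5, 7), (0, 9)
4. C1, C3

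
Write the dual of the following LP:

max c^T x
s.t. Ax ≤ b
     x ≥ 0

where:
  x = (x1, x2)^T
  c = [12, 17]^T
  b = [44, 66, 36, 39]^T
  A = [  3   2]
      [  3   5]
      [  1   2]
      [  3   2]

Primal max cᵀx s.t. Ax ≤ b, x ≥ 0  →  Dual min bᵀy s.t. Aᵀy ≥ c, y ≥ 0.

Minimize: z = 44y1 + 66y2 + 36y3 + 39y4

Subject to:
  3y1 + 3y2 + y3 + 3y4 ≥ 12
  2y1 + 5y2 + 2y3 + 2y4 ≥ 17
  y1, y2, y3, y4 ≥ 0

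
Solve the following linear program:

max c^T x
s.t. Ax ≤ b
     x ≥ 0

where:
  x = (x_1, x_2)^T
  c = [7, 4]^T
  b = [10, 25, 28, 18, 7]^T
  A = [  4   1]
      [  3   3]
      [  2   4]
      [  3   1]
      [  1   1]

Evaluate the objective at each vertex of the feasible region:
  z(0, 0) = 0
  z(2.5, 0) = 17.5
  z(1, 6) = 31  ←
  z(0, 7) = 28
The maximum is at x_1 = 1, x_2 = 6.

x_1 = 1, x_2 = 6, z = 31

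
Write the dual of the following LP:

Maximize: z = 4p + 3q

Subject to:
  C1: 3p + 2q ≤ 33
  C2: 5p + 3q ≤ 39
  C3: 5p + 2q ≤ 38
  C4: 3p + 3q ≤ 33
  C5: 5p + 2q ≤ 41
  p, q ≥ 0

Primal max cᵀx s.t. Ax ≤ b, x ≥ 0  →  Dual min bᵀy s.t. Aᵀy ≥ c, y ≥ 0.

Minimize: z = 33y1 + 39y2 + 38y3 + 33y4 + 41y5

Subject to:
  3y1 + 5y2 + 5y3 + 3y4 + 5y5 ≥ 4
  2y1 + 3y2 + 2y3 + 3y4 + 2y5 ≥ 3
  y1, y2, y3, y4, y5 ≥ 0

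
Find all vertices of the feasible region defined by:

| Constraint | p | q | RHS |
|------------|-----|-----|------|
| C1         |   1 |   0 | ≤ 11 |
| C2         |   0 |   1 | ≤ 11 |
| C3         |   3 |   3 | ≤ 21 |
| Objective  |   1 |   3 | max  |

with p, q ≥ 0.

(0, 0), (7, 0), (0, 7)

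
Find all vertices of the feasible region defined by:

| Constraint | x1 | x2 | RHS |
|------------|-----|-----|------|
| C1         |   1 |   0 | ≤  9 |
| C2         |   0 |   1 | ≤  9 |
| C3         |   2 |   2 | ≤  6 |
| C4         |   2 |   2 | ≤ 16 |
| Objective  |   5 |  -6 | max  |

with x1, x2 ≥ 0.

(0, 0), (3, 0), (0, 3)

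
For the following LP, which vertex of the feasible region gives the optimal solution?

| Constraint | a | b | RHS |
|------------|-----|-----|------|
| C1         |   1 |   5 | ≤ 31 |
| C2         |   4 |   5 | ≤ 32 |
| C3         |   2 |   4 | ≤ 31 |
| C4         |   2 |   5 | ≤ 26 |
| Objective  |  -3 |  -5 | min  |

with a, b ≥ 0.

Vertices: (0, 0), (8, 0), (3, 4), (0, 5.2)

Evaluate the objective at each vertex of the feasible region:
  z(0, 0) = 0
  z(8, 0) = -24
  z(3, 4) = -29  ←
  z(0, 5.2) = -26
The minimum is at a = 3, b = 4.

(3, 4)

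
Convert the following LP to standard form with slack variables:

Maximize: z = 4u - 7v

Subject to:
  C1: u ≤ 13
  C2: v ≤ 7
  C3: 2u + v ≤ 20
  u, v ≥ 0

max z = 4u - 7v

s.t.
  u + s1 = 13
  v + s2 = 7
  2u + v + s3 = 20
  u, v, s1, s2, s3 ≥ 0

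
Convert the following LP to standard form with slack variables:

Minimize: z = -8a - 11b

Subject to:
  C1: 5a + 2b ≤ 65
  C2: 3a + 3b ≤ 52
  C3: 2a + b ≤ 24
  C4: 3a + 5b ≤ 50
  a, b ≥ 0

min z = -8a - 11b

s.t.
  5a + 2b + s1 = 65
  3a + 3b + s2 = 52
  2a + b + s3 = 24
  3a + 5b + s4 = 50
  a, b, s1, s2, s3, s4 ≥ 0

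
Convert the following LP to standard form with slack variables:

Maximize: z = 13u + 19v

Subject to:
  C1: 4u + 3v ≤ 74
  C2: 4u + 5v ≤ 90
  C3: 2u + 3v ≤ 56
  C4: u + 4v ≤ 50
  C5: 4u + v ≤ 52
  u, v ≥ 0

max z = 13u + 19v

s.t.
  4u + 3v + s1 = 74
  4u + 5v + s2 = 90
  2u + 3v + s3 = 56
  u + 4v + s4 = 50
  4u + v + s5 = 52
  u, v, s1, s2, s3, s4, s5 ≥ 0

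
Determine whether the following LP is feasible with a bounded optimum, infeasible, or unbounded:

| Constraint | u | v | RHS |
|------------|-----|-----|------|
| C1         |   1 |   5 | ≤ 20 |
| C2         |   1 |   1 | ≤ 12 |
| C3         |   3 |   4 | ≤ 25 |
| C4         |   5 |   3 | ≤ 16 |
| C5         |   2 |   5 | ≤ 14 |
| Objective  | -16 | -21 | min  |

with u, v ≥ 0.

Feasible with a bounded optimal solution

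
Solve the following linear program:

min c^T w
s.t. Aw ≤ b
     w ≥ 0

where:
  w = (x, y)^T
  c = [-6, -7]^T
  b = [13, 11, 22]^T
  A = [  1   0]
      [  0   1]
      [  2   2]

Evaluate the objective at each vertex of the feasible region:
  z(0, 0) = 0
  z(11, 0) = -66
  z(0, 11) = -77  ←
The minimum is at x = 0, y = 11.

x = 0, y = 11, z = -77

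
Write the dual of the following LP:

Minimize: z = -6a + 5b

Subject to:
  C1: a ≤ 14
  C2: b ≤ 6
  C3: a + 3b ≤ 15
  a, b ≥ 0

Primal min cᵀx s.t. Ax ≤ b, x ≥ 0  →  Dual max −bᵀy s.t. Aᵀy ≥ −c, y ≥ 0.

Maximize: z = -14y1 - 6y2 - 15y3

Subject to:
  y1 + y3 ≥ 6
  y2 + 3y3 ≥ -5
  y1, y2, y3 ≥ 0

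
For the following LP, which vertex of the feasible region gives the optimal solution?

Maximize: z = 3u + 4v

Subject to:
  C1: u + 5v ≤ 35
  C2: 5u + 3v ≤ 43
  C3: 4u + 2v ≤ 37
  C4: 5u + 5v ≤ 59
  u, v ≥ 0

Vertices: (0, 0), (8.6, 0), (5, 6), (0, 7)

Evaluate the objective at each vertex of the feasible region:
  z(0, 0) = 0
  z(8.6, 0) = 25.8
  z(5, 6) = 39  ←
  z(0, 7) = 28
The maximum is at u = 5, v = 6.

(5, 6)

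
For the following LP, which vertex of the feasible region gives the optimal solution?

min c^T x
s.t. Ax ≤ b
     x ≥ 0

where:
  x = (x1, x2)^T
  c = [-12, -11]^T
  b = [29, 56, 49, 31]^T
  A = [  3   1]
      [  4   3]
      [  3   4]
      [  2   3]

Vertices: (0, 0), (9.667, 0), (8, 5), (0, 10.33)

Evaluate the objective at each vertex of the feasible region:
  z(0, 0) = 0
  z(9.667, 0) = -116
  z(8, 5) = -151  ←
  z(0, 10.33) = -113.7
The minimum is at x1 = 8, x2 = 5.

(8, 5)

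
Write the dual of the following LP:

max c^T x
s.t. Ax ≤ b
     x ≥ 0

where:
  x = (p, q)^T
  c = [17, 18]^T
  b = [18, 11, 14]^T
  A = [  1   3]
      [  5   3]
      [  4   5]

Primal max cᵀx s.t. Ax ≤ b, x ≥ 0  →  Dual min bᵀy s.t. Aᵀy ≥ c, y ≥ 0.

Minimize: z = 18y1 + 11y2 + 14y3

Subject to:
  y1 + 5y2 + 4y3 ≥ 17
  3y1 + 3y2 + 5y3 ≥ 18
  y1, y2, y3 ≥ 0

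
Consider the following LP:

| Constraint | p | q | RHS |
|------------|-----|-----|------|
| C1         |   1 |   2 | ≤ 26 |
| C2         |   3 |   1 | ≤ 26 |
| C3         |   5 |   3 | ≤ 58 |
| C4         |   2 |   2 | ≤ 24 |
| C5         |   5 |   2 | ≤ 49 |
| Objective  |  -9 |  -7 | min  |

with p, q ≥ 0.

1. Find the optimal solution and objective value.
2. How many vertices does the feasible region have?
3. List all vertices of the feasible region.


1. p = 7, q = 5, z = -98
2. 4
3. (0, 0), (8.667, 0), (7, 5), (0, 12)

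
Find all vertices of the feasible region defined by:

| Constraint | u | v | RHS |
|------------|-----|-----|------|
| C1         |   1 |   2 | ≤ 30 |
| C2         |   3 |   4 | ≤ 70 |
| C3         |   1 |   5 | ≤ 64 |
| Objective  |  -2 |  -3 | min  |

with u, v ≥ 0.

(0, 0), (23.33, 0), (10, 10), (7.333, 11.33), (0, 12.8)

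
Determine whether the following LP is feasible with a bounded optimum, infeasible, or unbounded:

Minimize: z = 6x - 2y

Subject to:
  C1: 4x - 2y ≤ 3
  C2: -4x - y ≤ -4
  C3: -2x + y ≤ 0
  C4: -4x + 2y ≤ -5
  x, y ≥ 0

Infeasible (no feasible solution exists)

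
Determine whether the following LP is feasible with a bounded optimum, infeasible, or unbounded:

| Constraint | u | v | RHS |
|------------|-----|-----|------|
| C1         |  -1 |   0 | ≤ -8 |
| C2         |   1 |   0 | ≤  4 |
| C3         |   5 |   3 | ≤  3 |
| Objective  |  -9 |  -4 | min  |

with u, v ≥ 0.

Infeasible (no feasible solution exists)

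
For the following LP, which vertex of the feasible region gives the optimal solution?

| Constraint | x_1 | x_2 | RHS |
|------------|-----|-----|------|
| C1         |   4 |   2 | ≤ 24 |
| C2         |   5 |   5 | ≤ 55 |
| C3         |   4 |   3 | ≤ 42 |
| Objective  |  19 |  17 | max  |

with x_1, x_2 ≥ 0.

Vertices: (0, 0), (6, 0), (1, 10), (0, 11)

Evaluate the objective at each vertex of the feasible region:
  z(0, 0) = 0
  z(6, 0) = 114
  z(1, 10) = 189  ←
  z(0, 11) = 187
The maximum is at x_1 = 1, x_2 = 10.

(1, 10)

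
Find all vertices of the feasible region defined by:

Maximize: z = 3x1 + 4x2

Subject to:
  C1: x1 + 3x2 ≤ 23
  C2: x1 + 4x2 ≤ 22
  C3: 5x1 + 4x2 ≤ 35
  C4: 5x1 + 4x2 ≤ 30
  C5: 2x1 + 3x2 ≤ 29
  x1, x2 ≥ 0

(0, 0), (6, 0), (2, 5), (0, 5.5)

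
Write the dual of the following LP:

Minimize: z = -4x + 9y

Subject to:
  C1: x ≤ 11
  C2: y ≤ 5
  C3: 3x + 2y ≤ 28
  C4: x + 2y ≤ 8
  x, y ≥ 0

Primal min cᵀx s.t. Ax ≤ b, x ≥ 0  →  Dual max −bᵀy s.t. Aᵀy ≥ −c, y ≥ 0.

Maximize: z = -11y1 - 5y2 - 28y3 - 8y4

Subject to:
  y1 + 3y3 + y4 ≥ 4
  y2 + 2y3 + 2y4 ≥ -9
  y1, y2, y3, y4 ≥ 0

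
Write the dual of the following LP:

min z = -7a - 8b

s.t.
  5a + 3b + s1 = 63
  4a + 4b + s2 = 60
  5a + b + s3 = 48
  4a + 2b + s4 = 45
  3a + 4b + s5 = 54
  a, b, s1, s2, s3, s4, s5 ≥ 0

Primal min cᵀx s.t. Ax ≤ b, x ≥ 0  →  Dual max −bᵀy s.t. Aᵀy ≥ −c, y ≥ 0.

Maximize: z = -63y1 - 60y2 - 48y3 - 45y4 - 54y5

Subject to:
  5y1 + 4y2 + 5y3 + 4y4 + 3y5 ≥ 7
  3y1 + 4y2 + y3 + 2y4 + 4y5 ≥ 8
  y1, y2, y3, y4, y5 ≥ 0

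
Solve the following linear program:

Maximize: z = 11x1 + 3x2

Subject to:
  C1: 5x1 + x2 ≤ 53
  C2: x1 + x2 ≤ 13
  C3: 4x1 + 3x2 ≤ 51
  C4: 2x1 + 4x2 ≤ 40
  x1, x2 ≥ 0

Evaluate the objective at each vertex of the feasible region:
  z(0, 0) = 0
  z(10.6, 0) = 116.6
  z(10, 3) = 119  ←
  z(6, 7) = 87
  z(0, 10) = 30
The maximum is at x1 = 10, x2 = 3.

x1 = 10, x2 = 3, z = 119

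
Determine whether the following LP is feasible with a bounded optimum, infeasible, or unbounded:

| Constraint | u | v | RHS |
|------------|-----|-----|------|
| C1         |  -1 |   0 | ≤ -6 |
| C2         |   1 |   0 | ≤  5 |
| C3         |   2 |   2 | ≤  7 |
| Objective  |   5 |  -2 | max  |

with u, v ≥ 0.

Infeasible (no feasible solution exists)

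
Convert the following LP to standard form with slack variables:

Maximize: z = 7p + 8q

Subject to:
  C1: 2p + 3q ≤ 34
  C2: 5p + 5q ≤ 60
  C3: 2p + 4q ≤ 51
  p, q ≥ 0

max z = 7p + 8q

s.t.
  2p + 3q + s1 = 34
  5p + 5q + s2 = 60
  2p + 4q + s3 = 51
  p, q, s1, s2, s3 ≥ 0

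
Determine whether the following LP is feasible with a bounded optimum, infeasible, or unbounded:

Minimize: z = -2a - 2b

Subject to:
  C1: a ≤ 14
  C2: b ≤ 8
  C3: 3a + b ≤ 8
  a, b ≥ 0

Feasible with a bounded optimal solution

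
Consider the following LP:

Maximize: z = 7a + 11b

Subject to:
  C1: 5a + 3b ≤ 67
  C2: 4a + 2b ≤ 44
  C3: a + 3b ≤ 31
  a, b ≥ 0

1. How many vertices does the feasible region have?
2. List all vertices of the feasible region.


1. 4
2. (0, 0), (11, 0), (7, 8), (0, 10.33)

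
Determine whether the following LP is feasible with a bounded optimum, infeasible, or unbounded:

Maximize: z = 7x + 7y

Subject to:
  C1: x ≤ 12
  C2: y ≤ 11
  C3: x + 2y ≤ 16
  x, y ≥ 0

Feasible with a bounded optimal solution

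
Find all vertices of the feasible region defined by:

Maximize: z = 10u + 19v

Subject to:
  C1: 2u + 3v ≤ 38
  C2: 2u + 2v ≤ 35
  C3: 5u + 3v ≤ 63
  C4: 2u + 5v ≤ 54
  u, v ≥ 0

(0, 0), (12.6, 0), (8.333, 7.111), (7, 8), (0, 10.8)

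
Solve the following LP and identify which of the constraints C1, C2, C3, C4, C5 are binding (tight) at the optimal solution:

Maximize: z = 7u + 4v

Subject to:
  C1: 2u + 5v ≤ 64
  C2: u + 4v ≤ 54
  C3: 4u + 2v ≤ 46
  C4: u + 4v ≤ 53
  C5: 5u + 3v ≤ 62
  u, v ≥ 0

At u = 7, v = 9, compute slack b - a·x for each constraint:
  C1: 64 − 59 = 5  (slack)
  C2: 54 − 43 = 11  (slack)
  C3: 46 − 46 = 0  (binding)
  C4: 53 − 43 = 10  (slack)
  C5: 62 − 62 = 0  (binding)

Optimal: u = 7, v = 9
Binding: C3, C5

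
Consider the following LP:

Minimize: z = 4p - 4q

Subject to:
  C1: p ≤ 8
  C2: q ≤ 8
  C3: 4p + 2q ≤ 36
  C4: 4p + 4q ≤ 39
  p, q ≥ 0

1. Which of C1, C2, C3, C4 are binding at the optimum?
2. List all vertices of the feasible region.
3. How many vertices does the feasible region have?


1. C2
2. (0, 0), (8, 0), (8, 1.75), (1.75, 8), (0, 8)
3. 5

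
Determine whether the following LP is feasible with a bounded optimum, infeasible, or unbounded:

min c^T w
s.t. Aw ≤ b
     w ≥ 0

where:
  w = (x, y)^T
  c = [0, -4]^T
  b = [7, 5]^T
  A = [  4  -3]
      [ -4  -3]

Unbounded (objective can decrease without bound)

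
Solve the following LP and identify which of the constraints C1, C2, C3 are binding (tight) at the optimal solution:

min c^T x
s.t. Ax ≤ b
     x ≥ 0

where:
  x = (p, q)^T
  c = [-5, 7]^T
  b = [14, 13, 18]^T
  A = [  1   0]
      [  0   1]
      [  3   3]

At p = 6, q = 0, compute slack b - a·x for each constraint:
  C1: 14 − 6 = 8  (slack)
  C2: 13 − 0 = 13  (slack)
  C3: 18 − 18 = 0  (binding)

Optimal: p = 6, q = 0
Binding: C3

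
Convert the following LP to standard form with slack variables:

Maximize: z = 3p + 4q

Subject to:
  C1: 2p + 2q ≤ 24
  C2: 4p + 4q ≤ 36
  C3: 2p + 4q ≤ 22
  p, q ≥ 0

max z = 3p + 4q

s.t.
  2p + 2q + s1 = 24
  4p + 4q + s2 = 36
  2p + 4q + s3 = 22
  p, q, s1, s2, s3 ≥ 0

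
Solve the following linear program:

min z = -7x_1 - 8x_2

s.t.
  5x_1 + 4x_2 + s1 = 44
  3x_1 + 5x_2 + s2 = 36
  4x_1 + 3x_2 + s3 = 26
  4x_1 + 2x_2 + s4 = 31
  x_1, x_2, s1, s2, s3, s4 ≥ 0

Evaluate the objective at each vertex of the feasible region:
  z(0, 0) = 0
  z(6.5, 0) = -45.5
  z(2, 6) = -62  ←
  z(0, 7.2) = -57.6
The minimum is at x_1 = 2, x_2 = 6.

x_1 = 2, x_2 = 6, z = -62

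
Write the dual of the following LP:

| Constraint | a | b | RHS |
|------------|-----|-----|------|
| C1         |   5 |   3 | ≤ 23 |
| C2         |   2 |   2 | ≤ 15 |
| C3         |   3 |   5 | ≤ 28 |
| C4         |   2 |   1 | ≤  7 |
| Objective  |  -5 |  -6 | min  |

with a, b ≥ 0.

Primal min cᵀx s.t. Ax ≤ b, x ≥ 0  →  Dual max −bᵀy s.t. Aᵀy ≥ −c, y ≥ 0.

Maximize: z = -23y1 - 15y2 - 28y3 - 7y4

Subject to:
  5y1 + 2y2 + 3y3 + 2y4 ≥ 5
  3y1 + 2y2 + 5y3 + y4 ≥ 6
  y1, y2, y3, y4 ≥ 0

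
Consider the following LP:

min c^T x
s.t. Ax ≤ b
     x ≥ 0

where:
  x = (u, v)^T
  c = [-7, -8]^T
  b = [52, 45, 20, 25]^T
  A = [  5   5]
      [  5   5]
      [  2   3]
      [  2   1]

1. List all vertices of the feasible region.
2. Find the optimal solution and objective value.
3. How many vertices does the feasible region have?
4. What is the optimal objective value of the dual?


1. (0, 0), (9, 0), (7, 2), (0, 6.667)
2. u = 7, v = 2, z = -65
3. 4
4. -65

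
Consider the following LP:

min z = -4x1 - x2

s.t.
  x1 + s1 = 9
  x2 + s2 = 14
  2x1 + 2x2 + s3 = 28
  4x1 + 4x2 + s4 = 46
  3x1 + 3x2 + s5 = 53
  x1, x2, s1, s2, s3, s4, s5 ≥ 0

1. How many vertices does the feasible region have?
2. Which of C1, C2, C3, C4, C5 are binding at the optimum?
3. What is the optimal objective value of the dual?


1. 4
2. C1, C4
3. -38.5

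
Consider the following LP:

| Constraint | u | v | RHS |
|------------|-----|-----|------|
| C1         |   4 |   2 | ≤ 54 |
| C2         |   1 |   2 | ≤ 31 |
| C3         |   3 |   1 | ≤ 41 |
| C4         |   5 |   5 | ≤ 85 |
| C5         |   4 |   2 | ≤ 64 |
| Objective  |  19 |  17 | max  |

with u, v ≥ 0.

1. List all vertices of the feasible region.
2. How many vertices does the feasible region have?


1. (0, 0), (13.5, 0), (10, 7), (3, 14), (0, 15.5)
2. 5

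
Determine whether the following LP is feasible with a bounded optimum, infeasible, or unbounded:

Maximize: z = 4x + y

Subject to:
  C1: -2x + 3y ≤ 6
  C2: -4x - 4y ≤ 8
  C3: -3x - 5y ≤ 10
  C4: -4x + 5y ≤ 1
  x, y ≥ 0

Unbounded (objective can increase without bound)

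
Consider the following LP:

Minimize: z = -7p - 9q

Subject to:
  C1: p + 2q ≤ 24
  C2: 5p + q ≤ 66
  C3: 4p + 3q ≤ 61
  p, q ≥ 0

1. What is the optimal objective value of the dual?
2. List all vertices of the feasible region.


1. -133
2. (0, 0), (13.2, 0), (12.45, 3.727), (10, 7), (0, 12)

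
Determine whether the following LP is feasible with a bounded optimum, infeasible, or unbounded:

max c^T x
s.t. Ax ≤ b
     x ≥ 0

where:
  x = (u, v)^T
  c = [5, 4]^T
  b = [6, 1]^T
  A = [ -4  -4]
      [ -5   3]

Unbounded (objective can increase without bound)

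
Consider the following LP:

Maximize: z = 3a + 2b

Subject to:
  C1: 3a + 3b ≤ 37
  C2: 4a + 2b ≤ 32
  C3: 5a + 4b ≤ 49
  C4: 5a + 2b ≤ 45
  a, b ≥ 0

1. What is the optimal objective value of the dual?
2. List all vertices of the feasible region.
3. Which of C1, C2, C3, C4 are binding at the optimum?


1. 27
2. (0, 0), (8, 0), (5, 6), (0, 12.25)
3. C2, C3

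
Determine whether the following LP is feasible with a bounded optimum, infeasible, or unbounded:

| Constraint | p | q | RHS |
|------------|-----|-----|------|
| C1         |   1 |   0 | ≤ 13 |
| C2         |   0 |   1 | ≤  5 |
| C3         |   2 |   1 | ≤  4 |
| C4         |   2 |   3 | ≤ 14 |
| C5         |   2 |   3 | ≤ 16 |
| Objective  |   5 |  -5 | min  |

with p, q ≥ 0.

Feasible with a bounded optimal solution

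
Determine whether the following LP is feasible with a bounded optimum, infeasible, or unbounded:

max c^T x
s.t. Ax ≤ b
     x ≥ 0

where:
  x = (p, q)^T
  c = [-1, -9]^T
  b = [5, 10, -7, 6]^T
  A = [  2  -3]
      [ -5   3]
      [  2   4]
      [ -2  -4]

Infeasible (no feasible solution exists)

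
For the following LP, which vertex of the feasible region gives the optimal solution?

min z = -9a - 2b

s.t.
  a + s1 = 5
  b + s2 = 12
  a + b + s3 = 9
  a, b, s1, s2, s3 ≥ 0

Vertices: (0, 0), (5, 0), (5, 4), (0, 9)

Evaluate the objective at each vertex of the feasible region:
  z(0, 0) = 0
  z(5, 0) = -45
  z(5, 4) = -53  ←
  z(0, 9) = -18
The minimum is at a = 5, b = 4.

(5, 4)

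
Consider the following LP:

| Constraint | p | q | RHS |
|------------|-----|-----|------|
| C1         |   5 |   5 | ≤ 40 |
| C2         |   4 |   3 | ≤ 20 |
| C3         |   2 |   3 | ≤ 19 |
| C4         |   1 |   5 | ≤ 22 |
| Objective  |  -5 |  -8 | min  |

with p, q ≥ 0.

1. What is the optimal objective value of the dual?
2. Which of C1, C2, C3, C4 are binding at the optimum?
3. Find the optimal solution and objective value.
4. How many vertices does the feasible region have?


1. -42
2. C2, C4
3. p = 2, q = 4, z = -42
4. 4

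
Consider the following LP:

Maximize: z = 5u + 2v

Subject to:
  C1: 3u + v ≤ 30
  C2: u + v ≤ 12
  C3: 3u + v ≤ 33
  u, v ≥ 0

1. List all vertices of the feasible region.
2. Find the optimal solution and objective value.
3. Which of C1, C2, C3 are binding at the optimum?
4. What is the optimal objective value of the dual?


1. (0, 0), (10, 0), (9, 3), (0, 12)
2. u = 9, v = 3, z = 51
3. C1, C2
4. 51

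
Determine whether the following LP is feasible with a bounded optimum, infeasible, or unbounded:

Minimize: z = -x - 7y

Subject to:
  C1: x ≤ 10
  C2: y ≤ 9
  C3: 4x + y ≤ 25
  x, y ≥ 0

Feasible with a bounded optimal solution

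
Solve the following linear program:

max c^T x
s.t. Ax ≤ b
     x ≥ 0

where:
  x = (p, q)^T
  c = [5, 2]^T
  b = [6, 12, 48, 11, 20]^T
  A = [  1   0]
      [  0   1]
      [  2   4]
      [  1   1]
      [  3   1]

Evaluate the objective at each vertex of the feasible region:
  z(0, 0) = 0
  z(6, 0) = 30
  z(6, 2) = 34
  z(4.5, 6.5) = 35.5  ←
  z(0, 11) = 22
The maximum is at p = 4.5, q = 6.5.

p = 4.5, q = 6.5, z = 35.5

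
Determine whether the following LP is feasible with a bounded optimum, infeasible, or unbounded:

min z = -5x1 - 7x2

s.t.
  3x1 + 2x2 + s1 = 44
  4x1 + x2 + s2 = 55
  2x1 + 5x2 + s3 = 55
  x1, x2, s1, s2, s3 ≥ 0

Feasible with a bounded optimal solution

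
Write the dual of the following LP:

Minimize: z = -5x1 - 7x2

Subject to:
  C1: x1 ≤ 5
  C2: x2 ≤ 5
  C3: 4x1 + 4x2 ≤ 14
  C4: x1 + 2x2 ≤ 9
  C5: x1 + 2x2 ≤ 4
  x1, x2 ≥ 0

Primal min cᵀx s.t. Ax ≤ b, x ≥ 0  →  Dual max −bᵀy s.t. Aᵀy ≥ −c, y ≥ 0.

Maximize: z = -5y1 - 5y2 - 14y3 - 9y4 - 4y5

Subject to:
  y1 + 4y3 + y4 + y5 ≥ 5
  y2 + 4y3 + 2y4 + 2y5 ≥ 7
  y1, y2, y3, y4, y5 ≥ 0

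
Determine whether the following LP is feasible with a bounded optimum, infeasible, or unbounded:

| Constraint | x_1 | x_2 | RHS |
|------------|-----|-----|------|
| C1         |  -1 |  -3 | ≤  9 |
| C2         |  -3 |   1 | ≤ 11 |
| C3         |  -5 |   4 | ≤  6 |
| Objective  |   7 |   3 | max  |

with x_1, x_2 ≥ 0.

Unbounded (objective can increase without bound)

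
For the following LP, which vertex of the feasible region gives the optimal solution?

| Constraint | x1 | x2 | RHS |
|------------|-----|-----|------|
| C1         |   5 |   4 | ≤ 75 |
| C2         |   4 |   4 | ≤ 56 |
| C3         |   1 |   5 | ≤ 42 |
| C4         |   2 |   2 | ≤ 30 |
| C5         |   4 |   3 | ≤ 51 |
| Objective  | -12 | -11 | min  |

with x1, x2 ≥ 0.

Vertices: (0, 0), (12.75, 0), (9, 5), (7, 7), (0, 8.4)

Evaluate the objective at each vertex of the feasible region:
  z(0, 0) = 0
  z(12.75, 0) = -153
  z(9, 5) = -163  ←
  z(7, 7) = -161
  z(0, 8.4) = -92.4
The minimum is at x1 = 9, x2 = 5.

(9, 5)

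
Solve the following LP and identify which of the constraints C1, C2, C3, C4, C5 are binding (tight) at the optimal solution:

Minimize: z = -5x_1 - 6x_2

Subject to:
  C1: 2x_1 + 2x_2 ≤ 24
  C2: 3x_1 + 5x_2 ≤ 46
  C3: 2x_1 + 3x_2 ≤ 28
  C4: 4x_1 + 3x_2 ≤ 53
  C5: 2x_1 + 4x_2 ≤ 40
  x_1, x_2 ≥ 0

At x_1 = 8, x_2 = 4, compute slack b - a·x for each constraint:
  C1: 24 − 24 = 0  (binding)
  C2: 46 − 44 = 2  (slack)
  C3: 28 − 28 = 0  (binding)
  C4: 53 − 44 = 9  (slack)
  C5: 40 − 32 = 8  (slack)

Optimal: x_1 = 8, x_2 = 4
Binding: C1, C3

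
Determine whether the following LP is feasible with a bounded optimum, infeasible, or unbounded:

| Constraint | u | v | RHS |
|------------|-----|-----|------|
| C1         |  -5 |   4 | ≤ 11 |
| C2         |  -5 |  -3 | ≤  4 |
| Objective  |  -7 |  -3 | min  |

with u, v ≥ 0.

Unbounded (objective can decrease without bound)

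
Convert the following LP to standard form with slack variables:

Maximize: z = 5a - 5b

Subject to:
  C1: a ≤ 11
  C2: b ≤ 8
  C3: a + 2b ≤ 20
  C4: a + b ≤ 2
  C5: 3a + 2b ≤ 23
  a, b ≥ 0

max z = 5a - 5b

s.t.
  a + s1 = 11
  b + s2 = 8
  a + 2b + s3 = 20
  a + b + s4 = 2
  3a + 2b + s5 = 23
  a, b, s1, s2, s3, s4, s5 ≥ 0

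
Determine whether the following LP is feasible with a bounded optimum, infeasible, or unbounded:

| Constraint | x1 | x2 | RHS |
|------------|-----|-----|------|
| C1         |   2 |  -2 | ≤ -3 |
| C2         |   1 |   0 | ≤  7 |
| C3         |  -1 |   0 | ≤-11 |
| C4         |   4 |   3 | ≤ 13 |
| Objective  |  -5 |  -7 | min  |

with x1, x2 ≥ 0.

Infeasible (no feasible solution exists)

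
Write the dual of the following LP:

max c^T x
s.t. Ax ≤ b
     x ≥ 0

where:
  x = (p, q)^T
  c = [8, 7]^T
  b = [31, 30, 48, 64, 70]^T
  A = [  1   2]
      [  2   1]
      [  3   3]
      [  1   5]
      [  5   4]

Primal max cᵀx s.t. Ax ≤ b, x ≥ 0  →  Dual min bᵀy s.t. Aᵀy ≥ c, y ≥ 0.

Minimize: z = 31y1 + 30y2 + 48y3 + 64y4 + 70y5

Subject to:
  y1 + 2y2 + 3y3 + y4 + 5y5 ≥ 8
  2y1 + y2 + 3y3 + 5y4 + 4y5 ≥ 7
  y1, y2, y3, y4, y5 ≥ 0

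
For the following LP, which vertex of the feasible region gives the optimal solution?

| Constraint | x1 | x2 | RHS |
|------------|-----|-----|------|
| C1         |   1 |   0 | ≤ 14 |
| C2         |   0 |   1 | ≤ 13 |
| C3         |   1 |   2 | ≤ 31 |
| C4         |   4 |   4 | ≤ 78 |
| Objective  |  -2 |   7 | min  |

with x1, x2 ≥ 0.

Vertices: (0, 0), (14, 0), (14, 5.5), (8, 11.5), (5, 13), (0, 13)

Evaluate the objective at each vertex of the feasible region:
  z(0, 0) = 0
  z(14, 0) = -28  ←
  z(14, 5.5) = 10.5
  z(8, 11.5) = 64.5
  z(5, 13) = 81
  z(0, 13) = 91
The minimum is at x1 = 14, x2 = 0.

(14, 0)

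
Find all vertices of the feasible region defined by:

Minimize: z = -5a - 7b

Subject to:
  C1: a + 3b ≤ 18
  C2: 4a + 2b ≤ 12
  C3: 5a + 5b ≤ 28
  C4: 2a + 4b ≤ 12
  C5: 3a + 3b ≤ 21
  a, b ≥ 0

(0, 0), (3, 0), (2, 2), (0, 3)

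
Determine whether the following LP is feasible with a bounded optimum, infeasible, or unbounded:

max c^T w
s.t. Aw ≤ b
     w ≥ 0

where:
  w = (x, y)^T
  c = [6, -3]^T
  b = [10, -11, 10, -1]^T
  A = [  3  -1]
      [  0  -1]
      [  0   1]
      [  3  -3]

Infeasible (no feasible solution exists)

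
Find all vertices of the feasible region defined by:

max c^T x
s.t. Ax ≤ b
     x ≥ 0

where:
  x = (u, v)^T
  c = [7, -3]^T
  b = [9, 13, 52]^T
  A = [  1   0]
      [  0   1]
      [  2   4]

(0, 0), (9, 0), (9, 8.5), (0, 13)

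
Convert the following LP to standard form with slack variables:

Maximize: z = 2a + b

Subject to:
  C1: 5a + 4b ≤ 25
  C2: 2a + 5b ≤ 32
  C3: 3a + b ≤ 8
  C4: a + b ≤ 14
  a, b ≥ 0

max z = 2a + b

s.t.
  5a + 4b + s1 = 25
  2a + 5b + s2 = 32
  3a + b + s3 = 8
  a + b + s4 = 14
  a, b, s1, s2, s3, s4 ≥ 0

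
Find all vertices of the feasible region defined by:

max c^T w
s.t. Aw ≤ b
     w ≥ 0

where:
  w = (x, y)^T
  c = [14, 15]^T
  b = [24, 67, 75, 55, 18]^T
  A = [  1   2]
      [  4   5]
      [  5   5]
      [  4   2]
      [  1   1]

(0, 0), (13.75, 0), (12.5, 2.5), (8, 7), (4.667, 9.667), (0, 12)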